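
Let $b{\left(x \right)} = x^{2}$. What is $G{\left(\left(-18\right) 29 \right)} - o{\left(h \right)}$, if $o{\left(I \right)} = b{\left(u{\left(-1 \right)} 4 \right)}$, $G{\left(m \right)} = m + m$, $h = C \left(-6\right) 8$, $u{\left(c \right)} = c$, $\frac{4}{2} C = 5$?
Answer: $-1060$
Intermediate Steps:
$C = \frac{5}{2}$ ($C = \frac{1}{2} \cdot 5 = \frac{5}{2} \approx 2.5$)
$h = -120$ ($h = \frac{5}{2} \left(-6\right) 8 = \left(-15\right) 8 = -120$)
$G{\left(m \right)} = 2 m$
$o{\left(I \right)} = 16$ ($o{\left(I \right)} = \left(\left(-1\right) 4\right)^{2} = \left(-4\right)^{2} = 16$)
$G{\left(\left(-18\right) 29 \right)} - o{\left(h \right)} = 2 \left(\left(-18\right) 29\right) - 16 = 2 \left(-522\right) - 16 = -1044 - 16 = -1060$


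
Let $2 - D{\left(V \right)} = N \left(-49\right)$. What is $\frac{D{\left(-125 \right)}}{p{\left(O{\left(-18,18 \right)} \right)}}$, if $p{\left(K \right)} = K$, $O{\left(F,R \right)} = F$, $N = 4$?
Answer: $-11$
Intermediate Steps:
$D{\left(V \right)} = 198$ ($D{\left(V \right)} = 2 - 4 \left(-49\right) = 2 - -196 = 2 + 196 = 198$)
$\frac{D{\left(-125 \right)}}{p{\left(O{\left(-18,18 \right)} \right)}} = \frac{198}{-18} = 198 \left(- \frac{1}{18}\right) = -11$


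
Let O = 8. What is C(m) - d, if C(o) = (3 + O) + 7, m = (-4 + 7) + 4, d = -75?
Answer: 93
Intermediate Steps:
m = 7 (m = 3 + 4 = 7)
C(o) = 18 (C(o) = (3 + 8) + 7 = 11 + 7 = 18)
C(m) - d = 18 - 1*(-75) = 18 + 75 = 93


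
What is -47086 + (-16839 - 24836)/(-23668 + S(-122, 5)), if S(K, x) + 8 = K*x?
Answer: -1143488921/24286 ≈ -47084.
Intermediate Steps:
S(K, x) = -8 + K*x
-47086 + (-16839 - 24836)/(-23668 + S(-122, 5)) = -47086 + (-16839 - 24836)/(-23668 + (-8 - 122*5)) = -47086 - 41675/(-23668 + (-8 - 610)) = -47086 - 41675/(-23668 - 618) = -47086 - 41675/(-24286) = -47086 - 41675*(-1/24286) = -47086 + 41675/24286 = -1143488921/24286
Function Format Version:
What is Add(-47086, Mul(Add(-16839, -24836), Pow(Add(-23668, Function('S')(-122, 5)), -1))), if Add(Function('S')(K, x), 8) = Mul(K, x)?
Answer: Rational(-1143488921, 24286) ≈ -47084.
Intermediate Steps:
Function('S')(K, x) = Add(-8, Mul(K, x))
Add(-47086, Mul(Add(-16839, -24836), Pow(Add(-23668, Function('S')(-122, 5)), -1))) = Add(-47086, Mul(Add(-16839, -24836), Pow(Add(-23668, Add(-8, Mul(-122, 5))), -1))) = Add(-47086, Mul(-41675, Pow(Add(-23668, Add(-8, -610)), -1))) = Add(-47086, Mul(-41675, Pow(Add(-23668, -618), -1))) = Add(-47086, Mul(-41675, Pow(-24286, -1))) = Add(-47086, Mul(-41675, Rational(-1, 24286))) = Add(-47086, Rational(41675, 24286)) = Rational(-1143488921, 24286)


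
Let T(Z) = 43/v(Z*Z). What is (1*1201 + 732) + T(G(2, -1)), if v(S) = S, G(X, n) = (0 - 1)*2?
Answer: 7775/4 ≈ 1943.8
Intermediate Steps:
G(X, n) = -2 (G(X, n) = -1*2 = -2)
T(Z) = 43/Z**2 (T(Z) = 43/((Z*Z)) = 43/(Z**2) = 43/Z**2)
(1*1201 + 732) + T(G(2, -1)) = (1*1201 + 732) + 43/(-2)**2 = (1201 + 732) + 43*(1/4) = 1933 + 43/4 = 7775/4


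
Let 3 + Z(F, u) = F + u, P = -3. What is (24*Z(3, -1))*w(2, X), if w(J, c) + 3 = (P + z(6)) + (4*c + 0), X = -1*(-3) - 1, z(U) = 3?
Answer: -120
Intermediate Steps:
X = 2 (X = 3 - 1 = 2)
Z(F, u) = -3 + F + u (Z(F, u) = -3 + (F + u) = -3 + F + u)
w(J, c) = -3 + 4*c (w(J, c) = -3 + ((-3 + 3) + (4*c + 0)) = -3 + (0 + 4*c) = -3 + 4*c)
(24*Z(3, -1))*w(2, X) = (24*(-3 + 3 - 1))*(-3 + 4*2) = (24*(-1))*(-3 + 8) = -24*5 = -120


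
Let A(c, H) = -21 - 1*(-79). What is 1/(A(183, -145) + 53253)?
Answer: 1/53311 ≈ 1.8758e-5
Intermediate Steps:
A(c, H) = 58 (A(c, H) = -21 + 79 = 58)
1/(A(183, -145) + 53253) = 1/(58 + 53253) = 1/53311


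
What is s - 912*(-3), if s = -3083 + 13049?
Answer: 12702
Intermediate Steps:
s = 9966
s - 912*(-3) = 9966 - 912*(-3) = 9966 + 2736 = 12702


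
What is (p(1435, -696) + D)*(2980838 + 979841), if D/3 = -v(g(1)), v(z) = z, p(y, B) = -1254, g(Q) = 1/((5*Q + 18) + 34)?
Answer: -94371098533/19 ≈ -4.9669e+9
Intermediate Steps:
g(Q) = 1/(52 + 5*Q) (g(Q) = 1/((18 + 5*Q) + 34) = 1/(52 + 5*Q))
D = -1/19 (D = 3*(-1/(52 + 5*1)) = 3*(-1/(52 + 5)) = 3*(-1/57) = -1/19 ≈ -0.052632)
(p(1435, -696) + D)*(2980838 + 979841) = (-1254 - 1/19)*(2980838 + 979841) = -23827/19*3960679 = -94371098533/19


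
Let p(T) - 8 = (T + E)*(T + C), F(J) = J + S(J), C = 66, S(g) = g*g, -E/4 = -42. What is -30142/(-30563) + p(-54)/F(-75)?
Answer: 104671394/84812325 ≈ 1.2342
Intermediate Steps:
E = 168 (E = -4*(-42) = 168)
S(g) = g²
F(J) = J + J²
p(T) = 8 + (66 + T)*(168 + T) (p(T) = 8 + (T + 168)*(T + 66) = 8 + (168 + T)*(66 + T) = 8 + (66 + T)*(168 + T))
-30142/(-30563) + p(-54)/F(-75) = -30142/(-30563) + (11096 + (-54)² + 234*(-54))/((-75*(1 - 75))) = -30142*(-1/30563) + (11096 + 2916 - 12636)/((-75*(-74))) = 30142/30563 + 1376/5550 = 30142/30563 + 1376*(1/5550) = 30142/30563 + 688/2775 = 104671394/84812325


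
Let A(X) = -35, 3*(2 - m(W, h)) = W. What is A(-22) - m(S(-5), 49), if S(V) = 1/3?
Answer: -332/9 ≈ -36.889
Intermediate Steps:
S(V) = ⅓
m(W, h) = 2 - W/3
A(-22) - m(S(-5), 49) = -35 - (2 - ⅓*⅓) = -35 - (2 - ⅑) = -35 - 1*17/9 = -35 - 17/9 = -332/9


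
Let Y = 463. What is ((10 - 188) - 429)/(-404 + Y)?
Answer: -607/59 ≈ -10.288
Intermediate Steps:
((10 - 188) - 429)/(-404 + Y) = ((10 - 188) - 429)/(-404 + 463) = (-178 - 429)/59 = -607*1/59 = -607/59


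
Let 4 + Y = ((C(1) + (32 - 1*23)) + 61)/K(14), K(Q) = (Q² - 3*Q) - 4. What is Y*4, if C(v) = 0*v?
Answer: -212/15 ≈ -14.133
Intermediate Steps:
C(v) = 0
K(Q) = -4 + Q² - 3*Q
Y = -53/15 (Y = -4 + ((0 + (32 - 1*23)) + 61)/(-4 + 14² - 3*14) = -4 + ((0 + (32 - 23)) + 61)/(-4 + 196 - 42) = -4 + ((0 + 9) + 61)/150 = -4 + (9 + 61)*(1/150) = -4 + 70*(1/150) = -4 + 7/15 = -53/15 ≈ -3.5333)
Y*4 = -53/15*4 = -212/15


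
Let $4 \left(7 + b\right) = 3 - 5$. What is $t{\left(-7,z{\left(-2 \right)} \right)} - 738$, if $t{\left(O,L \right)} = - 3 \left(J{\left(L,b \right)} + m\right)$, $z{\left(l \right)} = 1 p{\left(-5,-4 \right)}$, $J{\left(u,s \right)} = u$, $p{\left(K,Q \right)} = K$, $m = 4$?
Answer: $-735$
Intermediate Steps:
$b = - \frac{15}{2}$ ($b = -7 + \frac{3 - 5}{4} = -7 + \frac{1}{4} \left(-2\right) = -7 - \frac{1}{2} = - \frac{15}{2} \approx -7.5$)
$z{\left(l \right)} = -5$ ($z{\left(l \right)} = 1 \left(-5\right) = -5$)
$t{\left(O,L \right)} = -12 - 3 L$ ($t{\left(O,L \right)} = - 3 \left(L + 4\right) = - 3 \left(4 + L\right) = -12 - 3 L$)
$t{\left(-7,z{\left(-2 \right)} \right)} - 738 = \left(-12 - -15\right) - 738 = \left(-12 + 15\right) - 738 = 3 - 738 = -735$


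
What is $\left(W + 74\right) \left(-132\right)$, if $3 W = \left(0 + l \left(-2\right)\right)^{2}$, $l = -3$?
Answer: $-11352$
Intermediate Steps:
$W = 12$ ($W = \frac{\left(0 - -6\right)^{2}}{3} = \frac{\left(0 + 6\right)^{2}}{3} = \frac{6^{2}}{3} = \frac{1}{3} \cdot 36 = 12$)
$\left(W + 74\right) \left(-132\right) = \left(12 + 74\right) \left(-132\right) = 86 \left(-132\right) = -11352$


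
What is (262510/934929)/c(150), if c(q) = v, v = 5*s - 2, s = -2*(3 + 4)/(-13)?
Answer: 1706315/20568438 ≈ 0.082958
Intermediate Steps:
s = 14/13 (s = -2*7*(-1/13) = -14*(-1/13) = 14/13 ≈ 1.0769)
v = 44/13 (v = 5*(14/13) - 2 = 70/13 - 2 = 44/13 ≈ 3.3846)
c(q) = 44/13
(262510/934929)/c(150) = (262510/934929)/(44/13) = (262510*(1/934929))*(13/44) = (262510/934929)*(13/44) = 1706315/20568438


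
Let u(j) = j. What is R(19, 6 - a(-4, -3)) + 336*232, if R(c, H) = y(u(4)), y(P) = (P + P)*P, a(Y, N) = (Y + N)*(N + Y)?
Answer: 77984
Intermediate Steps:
a(Y, N) = (N + Y)² (a(Y, N) = (N + Y)*(N + Y) = (N + Y)²)
y(P) = 2*P² (y(P) = (2*P)*P = 2*P²)
R(c, H) = 32 (R(c, H) = 2*4² = 2*16 = 32)
R(19, 6 - a(-4, -3)) + 336*232 = 32 + 336*232 = 32 + 77952 = 77984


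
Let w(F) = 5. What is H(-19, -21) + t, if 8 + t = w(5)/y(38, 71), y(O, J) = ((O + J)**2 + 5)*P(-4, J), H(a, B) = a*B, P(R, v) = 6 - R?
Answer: 9294853/23772 ≈ 391.00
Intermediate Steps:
H(a, B) = B*a
y(O, J) = 50 + 10*(J + O)**2 (y(O, J) = ((O + J)**2 + 5)*(6 - 1*(-4)) = ((J + O)**2 + 5)*(6 + 4) = (5 + (J + O)**2)*10 = 50 + 10*(J + O)**2)
t = -190175/23772 (t = -8 + 5/(50 + 10*(71 + 38)**2) = -8 + 5/(50 + 10*109**2) = -8 + 5/(50 + 10*11881) = -8 + 5/(50 + 118810) = -8 + 5/118860 = -8 + 5*(1/118860) = -8 + 1/23772 = -190175/23772 ≈ -8.0000)
H(-19, -21) + t = -21*(-19) - 190175/23772 = 399 - 190175/23772 = 9294853/23772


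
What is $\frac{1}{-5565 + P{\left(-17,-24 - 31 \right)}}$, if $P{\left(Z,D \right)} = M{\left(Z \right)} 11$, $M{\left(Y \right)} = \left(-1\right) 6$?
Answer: $- \frac{1}{5631} \approx -0.00017759$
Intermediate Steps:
$M{\left(Y \right)} = -6$
$P{\left(Z,D \right)} = -66$ ($P{\left(Z,D \right)} = \left(-6\right) 11 = -66$)
$\frac{1}{-5565 + P{\left(-17,-24 - 31 \right)}} = \frac{1}{-5565 - 66} = \frac{1}{-5631} = - \frac{1}{5631}$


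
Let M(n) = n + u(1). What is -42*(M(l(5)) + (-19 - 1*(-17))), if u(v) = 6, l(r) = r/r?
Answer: -210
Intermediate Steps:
l(r) = 1
M(n) = 6 + n (M(n) = n + 6 = 6 + n)
-42*(M(l(5)) + (-19 - 1*(-17))) = -42*((6 + 1) + (-19 - 1*(-17))) = -42*(7 + (-19 + 17)) = -42*(7 - 2) = -42*5 = -210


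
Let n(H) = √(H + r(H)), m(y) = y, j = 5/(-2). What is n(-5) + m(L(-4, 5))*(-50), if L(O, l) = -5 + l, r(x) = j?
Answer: I*√30/2 ≈ 2.7386*I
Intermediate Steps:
j = -5/2 (j = 5*(-½) = -5/2 ≈ -2.5000)
r(x) = -5/2
n(H) = √(-5/2 + H) (n(H) = √(H - 5/2) = √(-5/2 + H))
n(-5) + m(L(-4, 5))*(-50) = √(-10 + 4*(-5))/2 + (-5 + 5)*(-50) = √(-10 - 20)/2 + 0*(-50) = √(-30)/2 + 0 = (I*√30)/2 + 0 = I*√30/2 + 0 = I*√30/2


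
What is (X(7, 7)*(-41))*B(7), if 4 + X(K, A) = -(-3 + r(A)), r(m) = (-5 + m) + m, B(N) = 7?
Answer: 2870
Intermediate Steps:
r(m) = -5 + 2*m
X(K, A) = 4 - 2*A (X(K, A) = -4 - (-3 + (-5 + 2*A)) = -4 - (-8 + 2*A) = -4 + (8 - 2*A) = 4 - 2*A)
(X(7, 7)*(-41))*B(7) = ((4 - 2*7)*(-41))*7 = ((4 - 14)*(-41))*7 = -10*(-41)*7 = 410*7 = 2870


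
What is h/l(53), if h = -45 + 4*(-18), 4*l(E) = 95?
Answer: -468/95 ≈ -4.9263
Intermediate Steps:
l(E) = 95/4 (l(E) = (1/4)*95 = 95/4)
h = -117 (h = -45 - 72 = -117)
h/l(53) = -117/95/4 = -117*4/95 = -468/95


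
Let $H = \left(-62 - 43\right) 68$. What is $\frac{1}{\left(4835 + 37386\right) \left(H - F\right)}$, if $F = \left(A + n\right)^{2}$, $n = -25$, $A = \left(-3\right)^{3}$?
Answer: $- \frac{1}{415623524} \approx -2.406 \cdot 10^{-9}$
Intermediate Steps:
$A = -27$
$H = -7140$ ($H = \left(-105\right) 68 = -7140$)
$F = 2704$ ($F = \left(-27 - 25\right)^{2} = \left(-52\right)^{2} = 2704$)
$\frac{1}{\left(4835 + 37386\right) \left(H - F\right)} = \frac{1}{\left(4835 + 37386\right) \left(-7140 - 2704\right)} = \frac{1}{42221 \left(-7140 - 2704\right)} = \frac{1}{42221 \left(-9844\right)} = \frac{1}{42221} \left(- \frac{1}{9844}\right) = - \frac{1}{415623524}$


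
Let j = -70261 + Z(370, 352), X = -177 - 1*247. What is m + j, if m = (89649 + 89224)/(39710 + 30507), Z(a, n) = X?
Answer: -4963109772/70217 ≈ -70683.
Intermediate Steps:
X = -424 (X = -177 - 247 = -424)
Z(a, n) = -424
j = -70685 (j = -70261 - 424 = -70685)
m = 178873/70217 ≈ 2.5474
m + j = 178873/70217 - 70685 = -4963109772/70217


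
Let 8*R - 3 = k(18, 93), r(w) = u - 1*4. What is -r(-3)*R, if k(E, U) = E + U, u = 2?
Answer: 57/2 ≈ 28.500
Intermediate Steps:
r(w) = -2 (r(w) = 2 - 1*4 = 2 - 4 = -2)
R = 57/4 (R = 3/8 + (18 + 93)/8 = 3/8 + (⅛)*111 = 3/8 + 111/8 = 57/4 ≈ 14.250)
-r(-3)*R = -(-2)*57/4 = -1*(-57/2) = 57/2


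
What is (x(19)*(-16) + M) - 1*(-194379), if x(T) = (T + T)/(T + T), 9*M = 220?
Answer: 1749487/9 ≈ 1.9439e+5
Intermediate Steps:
M = 220/9 (M = (⅑)*220 = 220/9 ≈ 24.444)
x(T) = 1 (x(T) = (2*T)/((2*T)) = (2*T)*(1/(2*T)) = 1)
(x(19)*(-16) + M) - 1*(-194379) = (1*(-16) + 220/9) - 1*(-194379) = (-16 + 220/9) + 194379 = 76/9 + 194379 = 1749487/9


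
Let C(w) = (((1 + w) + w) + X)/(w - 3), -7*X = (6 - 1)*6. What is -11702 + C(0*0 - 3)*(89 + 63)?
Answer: -240802/21 ≈ -11467.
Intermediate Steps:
X = -30/7 (X = -(6 - 1)*6/7 = -5*6/7 = -⅐*30 = -30/7 ≈ -4.2857)
C(w) = (-23/7 + 2*w)/(-3 + w) (C(w) = (((1 + w) + w) - 30/7)/(w - 3) = ((1 + 2*w) - 30/7)/(-3 + w) = (-23/7 + 2*w)/(-3 + w))
-11702 + C(0*0 - 3)*(89 + 63) = -11702 + ((-23 + 14*(0*0 - 3))/(7*(-3 + (0*0 - 3))))*(89 + 63) = -11702 + ((-23 + 14*(0 - 3))/(7*(-3 + (0 - 3))))*152 = -11702 + ((-23 + 14*(-3))/(7*(-3 - 3)))*152 = -11702 + ((⅐)*(-23 - 42)/(-6))*152 = -11702 + ((⅐)*(-⅙)*(-65))*152 = -11702 + (65/42)*152 = -11702 + 4940/21 = -240802/21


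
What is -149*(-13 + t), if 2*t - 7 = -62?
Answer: 12069/2 ≈ 6034.5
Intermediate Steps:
t = -55/2 (t = 7/2 + (½)*(-62) = 7/2 - 31 = -55/2 ≈ -27.500)
-149*(-13 + t) = -149*(-13 - 55/2) = -149*(-81/2) = 12069/2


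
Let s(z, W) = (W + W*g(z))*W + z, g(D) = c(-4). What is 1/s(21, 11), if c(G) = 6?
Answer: 1/868 ≈ 0.0011521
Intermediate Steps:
g(D) = 6
s(z, W) = z + 7*W² (s(z, W) = (W + W*6)*W + z = (W + 6*W)*W + z = (7*W)*W + z = 7*W² + z = z + 7*W²)
1/s(21, 11) = 1/(21 + 7*11²) = 1/(21 + 7*121) = 1/(21 + 847) = 1/868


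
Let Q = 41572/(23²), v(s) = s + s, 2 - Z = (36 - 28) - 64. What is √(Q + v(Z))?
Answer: 2*√25734/23 ≈ 13.949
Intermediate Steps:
Z = 58 (Z = 2 - ((36 - 28) - 64) = 2 - (8 - 64) = 2 - 1*(-56) = 2 + 56 = 58)
v(s) = 2*s
Q = 41572/529 ≈ 78.586
√(Q + v(Z)) = √(41572/529 + 2*58) = √(41572/529 + 116) = √(102936/529) = 2*√25734/23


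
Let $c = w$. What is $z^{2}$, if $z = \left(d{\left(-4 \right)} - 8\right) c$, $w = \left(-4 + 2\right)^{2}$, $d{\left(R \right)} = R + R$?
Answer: $4096$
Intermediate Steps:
$d{\left(R \right)} = 2 R$
$w = 4$ ($w = \left(-2\right)^{2} = 4$)
$c = 4$
$z = -64$ ($z = \left(2 \left(-4\right) - 8\right) 4 = \left(-8 - 8\right) 4 = \left(-16\right) 4 = -64$)
$z^{2} = \left(-64\right)^{2} = 4096$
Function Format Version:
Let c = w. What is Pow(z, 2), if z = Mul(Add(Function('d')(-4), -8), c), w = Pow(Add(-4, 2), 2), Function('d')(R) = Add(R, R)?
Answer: 4096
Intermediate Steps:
Function('d')(R) = Mul(2, R)
w = 4 (w = Pow(-2, 2) = 4)
c = 4
z = -64 (z = Mul(Add(Mul(2, -4), -8), 4) = Mul(Add(-8, -8), 4) = Mul(-16, 4) = -64)
Pow(z, 2) = Pow(-64, 2) = 4096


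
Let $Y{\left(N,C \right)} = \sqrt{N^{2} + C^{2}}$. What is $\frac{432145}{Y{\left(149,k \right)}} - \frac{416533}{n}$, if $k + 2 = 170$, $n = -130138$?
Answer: $\frac{416533}{130138} + \frac{86429 \sqrt{2017}}{2017} \approx 1927.7$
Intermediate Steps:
$k = 168$ ($k = -2 + 170 = 168$)
$Y{\left(N,C \right)} = \sqrt{C^{2} + N^{2}}$
$\frac{432145}{Y{\left(149,k \right)}} - \frac{416533}{n} = \frac{432145}{\sqrt{168^{2} + 149^{2}}} - \frac{416533}{-130138} = \frac{432145}{\sqrt{28224 + 22201}} - - \frac{416533}{130138} = \frac{432145}{\sqrt{50425}} + \frac{416533}{130138} = \frac{432145}{5 \sqrt{2017}} + \frac{416533}{130138} = 432145 \frac{\sqrt{2017}}{10085} + \frac{416533}{130138} = \frac{86429 \sqrt{2017}}{2017} + \frac{416533}{130138} = \frac{416533}{130138} + \frac{86429 \sqrt{2017}}{2017}$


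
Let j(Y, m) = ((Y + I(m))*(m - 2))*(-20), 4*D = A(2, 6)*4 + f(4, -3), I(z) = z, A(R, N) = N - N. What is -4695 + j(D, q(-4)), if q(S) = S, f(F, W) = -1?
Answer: -5205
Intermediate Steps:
A(R, N) = 0
D = -¼ (D = (0*4 - 1)/4 = (0 - 1)/4 = (¼)*(-1) = -¼ ≈ -0.25000)
j(Y, m) = -20*(-2 + m)*(Y + m) (j(Y, m) = ((Y + m)*(m - 2))*(-20) = ((Y + m)*(-2 + m))*(-20) = ((-2 + m)*(Y + m))*(-20) = -20*(-2 + m)*(Y + m))
-4695 + j(D, q(-4)) = -4695 + (-20*(-4)² + 40*(-¼) + 40*(-4) - 20*(-¼)*(-4)) = -4695 + (-20*16 - 10 - 160 - 20) = -4695 + (-320 - 10 - 160 - 20) = -4695 - 510 = -5205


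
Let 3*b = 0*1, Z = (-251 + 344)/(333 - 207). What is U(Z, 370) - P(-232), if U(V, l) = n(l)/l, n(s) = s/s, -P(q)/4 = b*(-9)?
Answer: 1/370 ≈ 0.0027027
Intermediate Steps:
Z = 31/42 (Z = 93/126 = 93*(1/126) = 31/42 ≈ 0.73810)
b = 0 (b = (0*1)/3 = (⅓)*0 = 0)
P(q) = 0 (P(q) = -0*(-9) = -4*0 = 0)
n(s) = 1
U(V, l) = 1/l
U(Z, 370) - P(-232) = 1/370 - 1*0 = 1/370 + 0 = 1/370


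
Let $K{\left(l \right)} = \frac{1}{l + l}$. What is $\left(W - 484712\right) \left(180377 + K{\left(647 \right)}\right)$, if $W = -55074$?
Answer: $- \frac{62995141891227}{647} \approx -9.7365 \cdot 10^{10}$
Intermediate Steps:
$K{\left(l \right)} = \frac{1}{2 l}$
$\left(W - 484712\right) \left(180377 + K{\left(647 \right)}\right) = \left(-55074 - 484712\right) \left(180377 + \frac{1}{2 \cdot 647}\right) = - 539786 \left(180377 + \frac{1}{2} \cdot \frac{1}{647}\right) = - 539786 \left(180377 + \frac{1}{1294}\right) = \left(-539786\right) \frac{233407839}{1294} = - \frac{62995141891227}{647}$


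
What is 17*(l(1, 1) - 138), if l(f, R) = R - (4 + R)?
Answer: -2414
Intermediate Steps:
l(f, R) = -4 (l(f, R) = R + (-4 - R) = -4)
17*(l(1, 1) - 138) = 17*(-4 - 138) = 17*(-142) = -2414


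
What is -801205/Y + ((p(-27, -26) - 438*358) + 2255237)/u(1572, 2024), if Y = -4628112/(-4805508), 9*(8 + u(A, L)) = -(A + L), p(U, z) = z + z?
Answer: -148020068883433/176832446 ≈ -8.3706e+5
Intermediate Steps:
p(U, z) = 2*z
u(A, L) = -8 - A/9 - L/9 (u(A, L) = -8 + (-(A + L))/9 = -8 + (-A - L)/9 = -8 + (-A/9 - L/9) = -8 - A/9 - L/9)
Y = 385676/400459 (Y = -4628112*(-1/4805508) = 385676/400459 ≈ 0.96309)
-801205/Y + ((p(-27, -26) - 438*358) + 2255237)/u(1572, 2024) = -801205/385676/400459 + ((2*(-26) - 438*358) + 2255237)/(-8 - ⅑*1572 - ⅑*2024) = -801205*400459/385676 + ((-52 - 156804) + 2255237)/(-8 - 524/3 - 2024/9) = -320849753095/385676 + (-156856 + 2255237)/(-3668/9) = -320849753095/385676 + 2098381*(-9/3668) = -320849753095/385676 - 18885429/3668 = -148020068883433/176832446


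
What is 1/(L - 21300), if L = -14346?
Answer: -1/35646 ≈ -2.8054e-5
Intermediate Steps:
1/(L - 21300) = 1/(-14346 - 21300) = 1/(-35646) = -1/35646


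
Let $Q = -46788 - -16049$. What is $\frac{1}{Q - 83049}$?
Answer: $- \frac{1}{113788} \approx -8.7883 \cdot 10^{-6}$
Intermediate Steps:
$Q = -30739$ ($Q = -46788 + 16049 = -30739$)
$\frac{1}{Q - 83049} = \frac{1}{-30739 - 83049} = \frac{1}{-113788} = - \frac{1}{113788}$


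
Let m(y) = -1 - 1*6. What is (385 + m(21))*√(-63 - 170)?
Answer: 378*I*√233 ≈ 5769.9*I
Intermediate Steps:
m(y) = -7 (m(y) = -1 - 6 = -7)
(385 + m(21))*√(-63 - 170) = (385 - 7)*√(-63 - 170) = 378*√(-233) = 378*(I*√233) = 378*I*√233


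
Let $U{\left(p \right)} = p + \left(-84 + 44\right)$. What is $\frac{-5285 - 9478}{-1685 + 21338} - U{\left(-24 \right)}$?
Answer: $\frac{414343}{6551} \approx 63.249$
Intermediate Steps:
$U{\left(p \right)} = -40 + p$ ($U{\left(p \right)} = p - 40 = -40 + p$)
$\frac{-5285 - 9478}{-1685 + 21338} - U{\left(-24 \right)} = \frac{-5285 - 9478}{-1685 + 21338} - \left(-40 - 24\right) = - \frac{14763}{19653} - -64 = \left(-14763\right) \frac{1}{19653} + 64 = - \frac{4921}{6551} + 64 = \frac{414343}{6551}$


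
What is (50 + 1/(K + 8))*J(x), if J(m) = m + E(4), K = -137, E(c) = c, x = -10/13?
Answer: 90286/559 ≈ 161.51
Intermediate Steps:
x = -10/13 (x = -10*1/13 = -10/13 ≈ -0.76923)
J(m) = 4 + m (J(m) = m + 4 = 4 + m)
(50 + 1/(K + 8))*J(x) = (50 + 1/(-137 + 8))*(4 - 10/13) = (50 + 1/(-129))*(42/13) = (50 - 1/129)*(42/13) = (6449/129)*(42/13) = 90286/559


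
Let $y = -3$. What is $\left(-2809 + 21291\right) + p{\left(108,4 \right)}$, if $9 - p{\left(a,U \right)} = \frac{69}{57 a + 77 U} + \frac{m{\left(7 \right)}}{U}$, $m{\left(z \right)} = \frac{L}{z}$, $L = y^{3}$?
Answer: $\frac{836723917}{45248} \approx 18492.0$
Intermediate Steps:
$L = -27$ ($L = \left(-3\right)^{3} = -27$)
$m{\left(z \right)} = - \frac{27}{z}$
$p{\left(a,U \right)} = 9 - \frac{69}{57 a + 77 U} + \frac{27}{7 U}$ ($p{\left(a,U \right)} = 9 - \left(\frac{69}{57 a + 77 U} + \frac{\left(-27\right) \frac{1}{7}}{U}\right) = 9 - \left(\frac{69}{57 a + 77 U} - \frac{27}{7 U}\right) = 9 - \frac{69}{57 a + 77 U} + \frac{27}{7 U}$)
$\left(-2809 + 21291\right) + p{\left(108,4 \right)} = \left(-2809 + 21291\right) + \frac{3 \left(513 \cdot 108 + 532 \cdot 4 + 1617 \cdot 4^{2} + 1197 \cdot 4 \cdot 108\right)}{7 \cdot 4 \left(57 \cdot 108 + 77 \cdot 4\right)} = 18482 + \frac{3}{7} \cdot \frac{1}{4} \frac{1}{6156 + 308} \left(55404 + 2128 + 1617 \cdot 16 + 517104\right) = 18482 + \frac{3}{7} \cdot \frac{1}{4} \cdot \frac{1}{6464} \left(55404 + 2128 + 25872 + 517104\right) = 18482 + \frac{3}{7} \cdot \frac{1}{4} \cdot \frac{1}{6464} \cdot 600508 = 18482 + \frac{450381}{45248} = \frac{836723917}{45248}$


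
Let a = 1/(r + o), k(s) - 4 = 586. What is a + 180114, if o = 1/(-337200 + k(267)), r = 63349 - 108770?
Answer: 2753792270203844/15289162811 ≈ 1.8011e+5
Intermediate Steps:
r = -45421
k(s) = 590 (k(s) = 4 + 586 = 590)
o = -1/336610 (o = 1/(-337200 + 590) = 1/(-336610) = -1/336610 ≈ -2.9708e-6)
a = -336610/15289162811 (a = 1/(-45421 - 1/336610) = 1/(-15289162811/336610) = -336610/15289162811 ≈ -2.2016e-5)
a + 180114 = -336610/15289162811 + 180114 = 2753792270203844/15289162811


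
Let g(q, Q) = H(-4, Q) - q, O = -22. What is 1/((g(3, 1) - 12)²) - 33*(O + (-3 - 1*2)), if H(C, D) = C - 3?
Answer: 431245/484 ≈ 891.00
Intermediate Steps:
H(C, D) = -3 + C
g(q, Q) = -7 - q (g(q, Q) = (-3 - 4) - q = -7 - q)
1/((g(3, 1) - 12)²) - 33*(O + (-3 - 1*2)) = 1/(((-7 - 1*3) - 12)²) - 33*(-22 + (-3 - 1*2)) = 1/(((-7 - 3) - 12)²) - 33*(-22 + (-3 - 2)) = 1/((-10 - 12)²) - 33*(-22 - 5) = 1/((-22)²) - 33*(-27) = 1/484 - 1*(-891) = 1/484 + 891 = 431245/484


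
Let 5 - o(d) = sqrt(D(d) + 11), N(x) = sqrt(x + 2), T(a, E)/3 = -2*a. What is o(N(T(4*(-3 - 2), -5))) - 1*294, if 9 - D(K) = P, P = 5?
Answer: -289 - sqrt(15) ≈ -292.87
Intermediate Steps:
D(K) = 4 (D(K) = 9 - 1*5 = 9 - 5 = 4)
T(a, E) = -6*a (T(a, E) = 3*(-2*a) = -6*a)
N(x) = sqrt(2 + x)
o(d) = 5 - sqrt(15) (o(d) = 5 - sqrt(4 + 11) = 5 - sqrt(15))
o(N(T(4*(-3 - 2), -5))) - 1*294 = (5 - sqrt(15)) - 1*294 = (5 - sqrt(15)) - 294 = -289 - sqrt(15)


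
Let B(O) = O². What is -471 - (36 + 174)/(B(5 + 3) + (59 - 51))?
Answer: -5687/12 ≈ -473.92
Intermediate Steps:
-471 - (36 + 174)/(B(5 + 3) + (59 - 51)) = -471 - (36 + 174)/((5 + 3)² + (59 - 51)) = -471 - 210/(8² + 8) = -471 - 210/(64 + 8) = -471 - 210/72 = -471 - 1*35/12 = -471 - 35/12 = -5687/12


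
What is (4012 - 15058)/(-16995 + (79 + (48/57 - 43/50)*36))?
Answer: 2623425/4017703 ≈ 0.65297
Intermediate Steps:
(4012 - 15058)/(-16995 + (79 + (48/57 - 43/50)*36)) = -11046/(-16995 + (79 + (48*(1/57) - 43*1/50)*36)) = -11046/(-16995 + (79 + (16/19 - 43/50)*36)) = -11046/(-16995 + (79 - 17/950*36)) = -11046/(-16995 + (79 - 306/475)) = -11046/(-16995 + 37219/475) = -11046/(-8035406/475) = -11046*(-475/8035406) = 2623425/4017703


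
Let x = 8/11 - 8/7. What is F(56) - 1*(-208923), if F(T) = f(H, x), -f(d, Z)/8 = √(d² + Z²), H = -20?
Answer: 208923 - 32*√148289/77 ≈ 2.0876e+5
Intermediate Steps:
x = -32/77 (x = 8*(1/11) - 8*⅐ = 8/11 - 8/7 = -32/77 ≈ -0.41558)
f(d, Z) = -8*√(Z² + d²) (f(d, Z) = -8*√(d² + Z²) = -8*√(Z² + d²))
F(T) = -32*√148289/77 (F(T) = -8*√((-32/77)² + (-20)²) = -8*√(1024/5929 + 400) = -32*√148289/77)
F(56) - 1*(-208923) = -32*√148289/77 - 1*(-208923) = -32*√148289/77 + 208923 = 208923 - 32*√148289/77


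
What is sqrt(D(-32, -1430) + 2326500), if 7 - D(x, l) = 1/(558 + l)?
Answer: sqrt(442259674890)/436 ≈ 1525.3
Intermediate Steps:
D(x, l) = 7 - 1/(558 + l)
sqrt(D(-32, -1430) + 2326500) = sqrt((3905 + 7*(-1430))/(558 - 1430) + 2326500) = sqrt((3905 - 10010)/(-872) + 2326500) = sqrt(-1/872*(-6105) + 2326500) = sqrt(6105/872 + 2326500) = sqrt(2028714105/872) = sqrt(442259674890)/436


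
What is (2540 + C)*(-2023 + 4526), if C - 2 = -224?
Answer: 5801954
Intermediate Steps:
C = -222 (C = 2 - 224 = -222)
(2540 + C)*(-2023 + 4526) = (2540 - 222)*(-2023 + 4526) = 2318*2503 = 5801954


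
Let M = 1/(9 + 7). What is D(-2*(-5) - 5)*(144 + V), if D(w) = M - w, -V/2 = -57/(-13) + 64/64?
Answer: -34207/52 ≈ -657.83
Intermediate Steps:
M = 1/16 ≈ 0.062500
V = -140/13 (V = -2*(-57/(-13) + 64/64) = -2*(-57*(-1/13) + 64*(1/64)) = -2*(57/13 + 1) = -2*70/13 = -140/13 ≈ -10.769)
D(w) = 1/16 - w
D(-2*(-5) - 5)*(144 + V) = (1/16 - (-2*(-5) - 5))*(144 - 140/13) = (1/16 - (10 - 5))*(1732/13) = (1/16 - 1*5)*(1732/13) = (1/16 - 5)*(1732/13) = -79/16*1732/13 = -34207/52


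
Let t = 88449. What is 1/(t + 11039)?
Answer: 1/99488 ≈ 1.0051e-5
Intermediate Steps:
1/(t + 11039) = 1/(88449 + 11039) = 1/99488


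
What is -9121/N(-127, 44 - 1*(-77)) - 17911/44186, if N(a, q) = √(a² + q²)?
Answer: -17911/44186 - 9121*√30770/30770 ≈ -52.402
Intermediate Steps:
-9121/N(-127, 44 - 1*(-77)) - 17911/44186 = -9121/√((-127)² + (44 - 1*(-77))²) - 17911/44186 = -9121/√(16129 + (44 + 77)²) - 17911*1/44186 = -9121/√(16129 + 121²) - 17911/44186 = -9121/√(16129 + 14641) - 17911/44186 = -9121*√30770/30770 - 17911/44186 = -17911/44186 - 9121*√30770/30770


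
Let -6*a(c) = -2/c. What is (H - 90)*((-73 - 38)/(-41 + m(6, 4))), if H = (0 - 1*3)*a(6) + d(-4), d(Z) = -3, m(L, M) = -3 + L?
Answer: -20683/76 ≈ -272.14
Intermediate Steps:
a(c) = 1/(3*c) (a(c) = -(-1)/(3*c) = 1/(3*c))
H = -19/6 (H = (0 - 1*3)*((⅓)/6) - 3 = (0 - 3)*((⅓)*(⅙)) - 3 = -3*1/18 - 3 = -⅙ - 3 = -19/6 ≈ -3.1667)
(H - 90)*((-73 - 38)/(-41 + m(6, 4))) = (-19/6 - 90)*((-73 - 38)/(-41 + (-3 + 6))) = -(-20683)/(2*(-41 + 3)) = -(-20683)/(2*(-38)) = -(-20683)*(-1)/(2*38) = -559/6*111/38 = -20683/76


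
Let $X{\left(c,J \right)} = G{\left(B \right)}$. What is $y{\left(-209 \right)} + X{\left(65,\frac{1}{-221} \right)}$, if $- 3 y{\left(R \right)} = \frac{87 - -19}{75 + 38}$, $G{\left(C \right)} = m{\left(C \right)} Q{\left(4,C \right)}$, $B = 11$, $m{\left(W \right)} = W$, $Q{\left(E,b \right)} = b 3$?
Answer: $\frac{122951}{339} \approx 362.69$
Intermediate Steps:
$Q{\left(E,b \right)} = 3 b$
$G{\left(C \right)} = 3 C^{2}$ ($G{\left(C \right)} = C 3 C = 3 C^{2}$)
$X{\left(c,J \right)} = 363$ ($X{\left(c,J \right)} = 3 \cdot 11^{2} = 3 \cdot 121 = 363$)
$y{\left(R \right)} = - \frac{106}{339}$ ($y{\left(R \right)} = - \frac{\left(87 - -19\right) \frac{1}{75 + 38}}{3} = - \frac{\left(87 + \left(-36 + 55\right)\right) \frac{1}{113}}{3} = - \frac{\left(87 + 19\right) \frac{1}{113}}{3} = - \frac{106 \cdot \frac{1}{113}}{3} = \left(- \frac{1}{3}\right) \frac{106}{113} = - \frac{106}{339}$)
$y{\left(-209 \right)} + X{\left(65,\frac{1}{-221} \right)} = - \frac{106}{339} + 363 = \frac{122951}{339}$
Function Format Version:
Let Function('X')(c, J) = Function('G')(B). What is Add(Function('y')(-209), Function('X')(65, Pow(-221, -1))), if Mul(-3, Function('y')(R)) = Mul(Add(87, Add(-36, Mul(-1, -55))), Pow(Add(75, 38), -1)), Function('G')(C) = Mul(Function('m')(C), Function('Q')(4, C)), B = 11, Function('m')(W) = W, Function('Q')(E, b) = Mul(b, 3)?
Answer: Rational(122951, 339) ≈ 362.69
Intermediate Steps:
Function('Q')(E, b) = Mul(3, b)
Function('G')(C) = Mul(3, Pow(C, 2)) (Function('G')(C) = Mul(C, Mul(3, C)) = Mul(3, Pow(C, 2)))
Function('X')(c, J) = 363 (Function('X')(c, J) = Mul(3, Pow(11, 2)) = Mul(3, 121) = 363)
Function('y')(R) = Rational(-106, 339) (Function('y')(R) = Mul(Rational(-1, 3), Mul(Add(87, Add(-36, Mul(-1, -55))), Pow(Add(75, 38), -1))) = Mul(Rational(-1, 3), Mul(Add(87, Add(-36, 55)), Pow(113, -1))) = Mul(Rational(-1, 3), Mul(Add(87, 19), Rational(1, 113))) = Mul(Rational(-1, 3), Mul(106, Rational(1, 113))) = Mul(Rational(-1, 3), Rational(106, 113)) = Rational(-106, 339))
Add(Function('y')(-209), Function('X')(65, Pow(-221, -1))) = Add(Rational(-106, 339), 363) = Rational(122951, 339)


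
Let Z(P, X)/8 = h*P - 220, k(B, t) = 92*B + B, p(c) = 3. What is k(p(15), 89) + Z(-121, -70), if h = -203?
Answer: 195023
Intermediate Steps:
k(B, t) = 93*B
Z(P, X) = -1760 - 1624*P (Z(P, X) = 8*(-203*P - 220) = 8*(-220 - 203*P) = -1760 - 1624*P)
k(p(15), 89) + Z(-121, -70) = 93*3 + (-1760 - 1624*(-121)) = 279 + (-1760 + 196504) = 279 + 194744 = 195023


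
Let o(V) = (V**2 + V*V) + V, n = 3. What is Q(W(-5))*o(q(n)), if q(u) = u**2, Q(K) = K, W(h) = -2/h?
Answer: 342/5 ≈ 68.400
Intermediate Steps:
o(V) = V + 2*V**2 (o(V) = (V**2 + V**2) + V = 2*V**2 + V = V + 2*V**2)
Q(W(-5))*o(q(n)) = (-2/(-5))*(3**2*(1 + 2*3**2)) = (-2*(-1/5))*(9*(1 + 2*9)) = 2*(9*(1 + 18))/5 = 2*(9*19)/5 = (2/5)*171 = 342/5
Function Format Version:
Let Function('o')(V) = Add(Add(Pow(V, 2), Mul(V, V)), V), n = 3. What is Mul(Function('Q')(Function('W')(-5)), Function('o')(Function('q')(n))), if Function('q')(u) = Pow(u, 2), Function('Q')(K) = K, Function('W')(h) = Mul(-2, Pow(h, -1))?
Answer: Rational(342, 5) ≈ 68.400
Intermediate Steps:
Function('o')(V) = Add(V, Mul(2, Pow(V, 2))) (Function('o')(V) = Add(Add(Pow(V, 2), Pow(V, 2)), V) = Add(Mul(2, Pow(V, 2)), V) = Add(V, Mul(2, Pow(V, 2))))
Mul(Function('Q')(Function('W')(-5)), Function('o')(Function('q')(n))) = Mul(Mul(-2, Pow(-5, -1)), Mul(Pow(3, 2), Add(1, Mul(2, Pow(3, 2))))) = Mul(Mul(-2, Rational(-1, 5)), Mul(9, Add(1, Mul(2, 9)))) = Mul(Rational(2, 5), Mul(9, Add(1, 18))) = Mul(Rational(2, 5), Mul(9, 19)) = Mul(Rational(2, 5), 171) = Rational(342, 5)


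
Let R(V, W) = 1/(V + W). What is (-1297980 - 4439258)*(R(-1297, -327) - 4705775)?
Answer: 21922498736222019/812 ≈ 2.6998e+13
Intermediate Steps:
(-1297980 - 4439258)*(R(-1297, -327) - 4705775) = (-1297980 - 4439258)*(1/(-1297 - 327) - 4705775) = -5737238*(1/(-1624) - 4705775) = -5737238*(-1/1624 - 4705775) = -5737238*(-7642178601/1624) = 21922498736222019/812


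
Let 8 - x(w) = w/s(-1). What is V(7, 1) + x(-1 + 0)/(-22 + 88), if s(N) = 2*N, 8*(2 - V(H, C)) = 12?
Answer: 27/44 ≈ 0.61364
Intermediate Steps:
V(H, C) = ½ (V(H, C) = 2 - ⅛*12 = 2 - 3/2 = ½)
x(w) = 8 + w/2 (x(w) = 8 - w/(2*(-1)) = 8 - w/(-2) = 8 - w*(-1)/2 = 8 - (-1)*w/2 = 8 + w/2)
V(7, 1) + x(-1 + 0)/(-22 + 88) = ½ + (8 + (-1 + 0)/2)/(-22 + 88) = ½ + (8 + (½)*(-1))/66 = ½ + (8 - ½)/66 = ½ + (1/66)*(15/2) = ½ + 5/44 = 27/44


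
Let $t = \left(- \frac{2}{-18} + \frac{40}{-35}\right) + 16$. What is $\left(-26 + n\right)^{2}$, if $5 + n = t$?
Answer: $\frac{1020100}{3969} \approx 257.02$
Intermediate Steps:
$t = \frac{943}{63}$ ($t = \left(\left(-2\right) \left(- \frac{1}{18}\right) + 40 \left(- \frac{1}{35}\right)\right) + 16 = \left(\frac{1}{9} - \frac{8}{7}\right) + 16 = - \frac{65}{63} + 16 = \frac{943}{63} \approx 14.968$)
$n = \frac{628}{63}$ ($n = -5 + \frac{943}{63} = \frac{628}{63} \approx 9.9682$)
$\left(-26 + n\right)^{2} = \left(-26 + \frac{628}{63}\right)^{2} = \left(- \frac{1010}{63}\right)^{2} = \frac{1020100}{3969}$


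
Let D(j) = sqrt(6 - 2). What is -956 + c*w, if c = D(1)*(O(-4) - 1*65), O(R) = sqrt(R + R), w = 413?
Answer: -54646 + 1652*I*sqrt(2) ≈ -54646.0 + 2336.3*I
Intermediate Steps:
O(R) = sqrt(2)*sqrt(R) (O(R) = sqrt(2*R) = sqrt(2)*sqrt(R))
D(j) = 2 (D(j) = sqrt(4) = 2)
c = -130 + 4*I*sqrt(2) (c = 2*(sqrt(2)*sqrt(-4) - 1*65) = 2*(sqrt(2)*(2*I) - 65) = 2*(2*I*sqrt(2) - 65) = 2*(-65 + 2*I*sqrt(2)) = -130 + 4*I*sqrt(2) ≈ -130.0 + 5.6569*I)
-956 + c*w = -956 + (-130 + 4*I*sqrt(2))*413 = -956 + (-53690 + 1652*I*sqrt(2)) = -54646 + 1652*I*sqrt(2)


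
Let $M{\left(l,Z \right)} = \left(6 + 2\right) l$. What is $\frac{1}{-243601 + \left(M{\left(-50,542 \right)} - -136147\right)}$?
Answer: $- \frac{1}{107854} \approx -9.2718 \cdot 10^{-6}$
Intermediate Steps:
$M{\left(l,Z \right)} = 8 l$
$\frac{1}{-243601 + \left(M{\left(-50,542 \right)} - -136147\right)} = \frac{1}{-243601 + \left(8 \left(-50\right) - -136147\right)} = \frac{1}{-243601 + \left(-400 + 136147\right)} = \frac{1}{-243601 + 135747} = \frac{1}{-107854} = - \frac{1}{107854}$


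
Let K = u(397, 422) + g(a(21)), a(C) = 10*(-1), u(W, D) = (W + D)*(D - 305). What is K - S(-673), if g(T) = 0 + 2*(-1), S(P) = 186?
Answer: 95635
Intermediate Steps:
u(W, D) = (-305 + D)*(D + W) (u(W, D) = (D + W)*(-305 + D) = (-305 + D)*(D + W))
a(C) = -10
g(T) = -2 (g(T) = 0 - 2 = -2)
K = 95821 (K = (422² - 305*422 - 305*397 + 422*397) - 2 = (178084 - 128710 - 121085 + 167534) - 2 = 95823 - 2 = 95821)
K - S(-673) = 95821 - 1*186 = 95821 - 186 = 95635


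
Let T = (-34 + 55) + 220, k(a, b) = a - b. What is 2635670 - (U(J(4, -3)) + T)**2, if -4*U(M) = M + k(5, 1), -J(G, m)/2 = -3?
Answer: 10315151/4 ≈ 2.5788e+6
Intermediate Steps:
T = 241 (T = 21 + 220 = 241)
J(G, m) = 6 (J(G, m) = -2*(-3) = 6)
U(M) = -1 - M/4 (U(M) = -(M + (5 - 1*1))/4 = -(M + (5 - 1))/4 = -(M + 4)/4 = -(4 + M)/4 = -1 - M/4)
2635670 - (U(J(4, -3)) + T)**2 = 2635670 - ((-1 - 1/4*6) + 241)**2 = 2635670 - ((-1 - 3/2) + 241)**2 = 2635670 - (-5/2 + 241)**2 = 2635670 - (477/2)**2 = 2635670 - 1*227529/4 = 2635670 - 227529/4 = 10315151/4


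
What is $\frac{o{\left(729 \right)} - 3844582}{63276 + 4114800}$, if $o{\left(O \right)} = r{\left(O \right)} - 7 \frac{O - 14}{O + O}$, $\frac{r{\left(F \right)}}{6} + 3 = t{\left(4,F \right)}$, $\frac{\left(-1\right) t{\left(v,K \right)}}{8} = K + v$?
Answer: $- \frac{5656730077}{6091634808} \approx -0.92861$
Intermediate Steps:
$t{\left(v,K \right)} = - 8 K - 8 v$ ($t{\left(v,K \right)} = - 8 \left(K + v\right) = - 8 K - 8 v$)
$r{\left(F \right)} = -210 - 48 F$ ($r{\left(F \right)} = -18 + 6 \left(- 8 F - 32\right) = -18 + 6 \left(-32 - 8 F\right) = -18 - \left(192 + 48 F\right) = -210 - 48 F$)
$o{\left(O \right)} = -210 - 48 O - \frac{7 \left(-14 + O\right)}{2 O}$ ($o{\left(O \right)} = \left(-210 - 48 O\right) - 7 \frac{O - 14}{O + O} = \left(-210 - 48 O\right) - 7 \frac{-14 + O}{2 O} = \left(-210 - 48 O\right) - \frac{7 \left(-14 + O\right)}{2 O} = -210 - 48 O - \frac{7 \left(-14 + O\right)}{2 O}$)
$\frac{o{\left(729 \right)} - 3844582}{63276 + 4114800} = \frac{\left(- \frac{427}{2} - 34992 + \frac{49}{729}\right) - 3844582}{63276 + 4114800} = \frac{\left(- \frac{427}{2} - 34992 + 49 \cdot \frac{1}{729}\right) - 3844582}{4178076} = \left(\left(- \frac{427}{2} - 34992 + \frac{49}{729}\right) - 3844582\right) \frac{1}{4178076} = \left(- \frac{51329521}{1458} - 3844582\right) \frac{1}{4178076} = \left(- \frac{5656730077}{1458}\right) \frac{1}{4178076} = - \frac{5656730077}{6091634808}$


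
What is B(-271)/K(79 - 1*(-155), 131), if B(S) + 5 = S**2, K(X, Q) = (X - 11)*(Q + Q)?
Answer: 36718/29213 ≈ 1.2569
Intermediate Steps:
K(X, Q) = 2*Q*(-11 + X) (K(X, Q) = (-11 + X)*(2*Q) = 2*Q*(-11 + X))
B(S) = -5 + S**2
B(-271)/K(79 - 1*(-155), 131) = (-5 + (-271)**2)/((2*131*(-11 + (79 - 1*(-155))))) = (-5 + 73441)/((2*131*(-11 + (79 + 155)))) = 73436/((2*131*(-11 + 234))) = 73436/((2*131*223)) = 73436/58426 = 73436*(1/58426) = 36718/29213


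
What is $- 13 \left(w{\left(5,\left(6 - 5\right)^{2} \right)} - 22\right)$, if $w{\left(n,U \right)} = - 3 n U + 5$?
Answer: $416$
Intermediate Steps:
$w{\left(n,U \right)} = 5 - 3 U n$ ($w{\left(n,U \right)} = - 3 U n + 5 = 5 - 3 U n$)
$- 13 \left(w{\left(5,\left(6 - 5\right)^{2} \right)} - 22\right) = - 13 \left(\left(5 - 3 \left(6 - 5\right)^{2} \cdot 5\right) - 22\right) = - 13 \left(\left(5 - 3 \cdot 1^{2} \cdot 5\right) - 22\right) = - 13 \left(\left(5 - 3 \cdot 5\right) - 22\right) = - 13 \left(\left(5 - 15\right) - 22\right) = - 13 \left(-10 - 22\right) = \left(-13\right) \left(-32\right) = 416$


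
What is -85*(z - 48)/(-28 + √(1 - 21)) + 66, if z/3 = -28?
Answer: 66*(√5 - 71*I)/(√5 + 14*I) ≈ -324.75 - 62.41*I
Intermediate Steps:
z = -84 (z = 3*(-28) = -84)
-85*(z - 48)/(-28 + √(1 - 21)) + 66 = -85*(-84 - 48)/(-28 + √(1 - 21)) + 66 = -(-11220)/(-28 + √(-20)) + 66 = -(-11220)/(-28 + 2*I*√5) + 66 = 11220/(-28 + 2*I*√5) + 66 = 66 + 11220/(-28 + 2*I*√5)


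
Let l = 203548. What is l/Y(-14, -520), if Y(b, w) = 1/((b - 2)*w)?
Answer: 1693519360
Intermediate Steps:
Y(b, w) = 1/(w*(-2 + b)) (Y(b, w) = 1/((-2 + b)*w) = 1/(w*(-2 + b)))
l/Y(-14, -520) = 203548/((1/((-520)*(-2 - 14)))) = 203548/((-1/520/(-16))) = 203548/((-1/520*(-1/16))) = 203548/(1/8320) = 203548*8320 = 1693519360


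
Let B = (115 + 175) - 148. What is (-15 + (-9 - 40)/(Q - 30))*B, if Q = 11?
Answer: -33512/19 ≈ -1763.8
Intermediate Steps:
B = 142 (B = 290 - 148 = 142)
(-15 + (-9 - 40)/(Q - 30))*B = (-15 + (-9 - 40)/(11 - 30))*142 = (-15 - 49/(-19))*142 = (-15 - 49*(-1/19))*142 = (-15 + 49/19)*142 = -236/19*142 = -33512/19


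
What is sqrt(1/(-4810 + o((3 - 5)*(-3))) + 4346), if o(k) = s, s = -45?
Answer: sqrt(102439669795)/4855 ≈ 65.924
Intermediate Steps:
o(k) = -45
sqrt(1/(-4810 + o((3 - 5)*(-3))) + 4346) = sqrt(1/(-4810 - 45) + 4346) = sqrt(1/(-4855) + 4346) = sqrt(-1/4855 + 4346) = sqrt(21099829/4855) = sqrt(102439669795)/4855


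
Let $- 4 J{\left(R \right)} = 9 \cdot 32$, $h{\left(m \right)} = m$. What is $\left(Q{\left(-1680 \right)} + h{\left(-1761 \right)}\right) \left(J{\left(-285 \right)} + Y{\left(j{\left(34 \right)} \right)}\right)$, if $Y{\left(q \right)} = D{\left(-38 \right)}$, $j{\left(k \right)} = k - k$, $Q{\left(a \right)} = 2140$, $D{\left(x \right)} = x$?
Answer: $-41690$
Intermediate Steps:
$J{\left(R \right)} = -72$ ($J{\left(R \right)} = - \frac{9 \cdot 32}{4} = \left(- \frac{1}{4}\right) 288 = -72$)
$j{\left(k \right)} = 0$
$Y{\left(q \right)} = -38$
$\left(Q{\left(-1680 \right)} + h{\left(-1761 \right)}\right) \left(J{\left(-285 \right)} + Y{\left(j{\left(34 \right)} \right)}\right) = \left(2140 - 1761\right) \left(-72 - 38\right) = 379 \left(-110\right) = -41690$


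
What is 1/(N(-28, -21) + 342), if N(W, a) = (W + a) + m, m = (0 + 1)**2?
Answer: 1/294 ≈ 0.0034014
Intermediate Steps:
m = 1 (m = 1**2 = 1)
N(W, a) = 1 + W + a (N(W, a) = (W + a) + 1 = 1 + W + a)
1/(N(-28, -21) + 342) = 1/((1 - 28 - 21) + 342) = 1/(-48 + 342) = 1/294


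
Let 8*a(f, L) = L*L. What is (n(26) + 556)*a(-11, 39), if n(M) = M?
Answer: 442611/4 ≈ 1.1065e+5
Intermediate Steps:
a(f, L) = L²/8 (a(f, L) = (L*L)/8 = L²/8)
(n(26) + 556)*a(-11, 39) = (26 + 556)*((⅛)*39²) = 582*((⅛)*1521) = 582*(1521/8) = 442611/4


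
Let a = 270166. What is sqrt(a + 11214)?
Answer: 2*sqrt(70345) ≈ 530.45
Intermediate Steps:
sqrt(a + 11214) = sqrt(270166 + 11214) = sqrt(281380) = 2*sqrt(70345)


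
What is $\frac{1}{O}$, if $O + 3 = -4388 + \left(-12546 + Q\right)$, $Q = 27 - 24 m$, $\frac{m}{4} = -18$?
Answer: $- \frac{1}{15182} \approx -6.5867 \cdot 10^{-5}$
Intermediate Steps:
$m = -72$ ($m = 4 \left(-18\right) = -72$)
$Q = 1755$ ($Q = 27 - -1728 = 27 + 1728 = 1755$)
$O = -15182$ ($O = -3 + \left(-4388 + \left(-12546 + 1755\right)\right) = -3 - 15179 = -15182$)
$\frac{1}{O} = \frac{1}{-15182} = - \frac{1}{15182}$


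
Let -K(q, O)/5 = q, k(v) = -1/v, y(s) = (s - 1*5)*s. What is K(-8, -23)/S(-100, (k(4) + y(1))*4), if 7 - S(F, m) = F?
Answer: 40/107 ≈ 0.37383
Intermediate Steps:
y(s) = s*(-5 + s) (y(s) = (s - 5)*s = (-5 + s)*s = s*(-5 + s))
K(q, O) = -5*q
S(F, m) = 7 - F
K(-8, -23)/S(-100, (k(4) + y(1))*4) = (-5*(-8))/(7 - 1*(-100)) = 40/(7 + 100) = 40/107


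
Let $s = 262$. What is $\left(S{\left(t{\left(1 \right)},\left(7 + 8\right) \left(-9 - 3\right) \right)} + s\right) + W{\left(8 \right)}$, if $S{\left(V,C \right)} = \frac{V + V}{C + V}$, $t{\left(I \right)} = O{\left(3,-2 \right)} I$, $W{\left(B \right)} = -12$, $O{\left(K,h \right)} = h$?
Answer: $\frac{22752}{91} \approx 250.02$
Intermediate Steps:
$t{\left(I \right)} = - 2 I$
$S{\left(V,C \right)} = \frac{2 V}{C + V}$
$\left(S{\left(t{\left(1 \right)},\left(7 + 8\right) \left(-9 - 3\right) \right)} + s\right) + W{\left(8 \right)} = \left(\frac{2 \left(\left(-2\right) 1\right)}{\left(7 + 8\right) \left(-9 - 3\right) - 2} + 262\right) - 12 = \left(2 \left(-2\right) \frac{1}{15 \left(-12\right) - 2} + 262\right) - 12 = \left(2 \left(-2\right) \frac{1}{-180 - 2} + 262\right) - 12 = \left(2 \left(-2\right) \frac{1}{-182} + 262\right) - 12 = \left(2 \left(-2\right) \left(- \frac{1}{182}\right) + 262\right) - 12 = \left(\frac{2}{91} + 262\right) - 12 = \frac{23844}{91} - 12 = \frac{22752}{91}$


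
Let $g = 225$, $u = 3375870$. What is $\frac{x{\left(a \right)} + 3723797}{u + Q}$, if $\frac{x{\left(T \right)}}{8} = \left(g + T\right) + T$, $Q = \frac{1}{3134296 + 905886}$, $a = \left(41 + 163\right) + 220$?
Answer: $\frac{15079498533342}{13639129208341} \approx 1.1056$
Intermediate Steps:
$a = 424$ ($a = 204 + 220 = 424$)
$Q = \frac{1}{4040182} \approx 2.4751 \cdot 10^{-7}$
$x{\left(T \right)} = 1800 + 16 T$ ($x{\left(T \right)} = 8 \left(\left(225 + T\right) + T\right) = 8 \left(225 + 2 T\right) = 1800 + 16 T$)
$\frac{x{\left(a \right)} + 3723797}{u + Q} = \frac{\left(1800 + 16 \cdot 424\right) + 3723797}{3375870 + \frac{1}{4040182}} = \frac{\left(1800 + 6784\right) + 3723797}{\frac{13639129208341}{4040182}} = \left(8584 + 3723797\right) \frac{4040182}{13639129208341} = 3732381 \cdot \frac{4040182}{13639129208341} = \frac{15079498533342}{13639129208341}$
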